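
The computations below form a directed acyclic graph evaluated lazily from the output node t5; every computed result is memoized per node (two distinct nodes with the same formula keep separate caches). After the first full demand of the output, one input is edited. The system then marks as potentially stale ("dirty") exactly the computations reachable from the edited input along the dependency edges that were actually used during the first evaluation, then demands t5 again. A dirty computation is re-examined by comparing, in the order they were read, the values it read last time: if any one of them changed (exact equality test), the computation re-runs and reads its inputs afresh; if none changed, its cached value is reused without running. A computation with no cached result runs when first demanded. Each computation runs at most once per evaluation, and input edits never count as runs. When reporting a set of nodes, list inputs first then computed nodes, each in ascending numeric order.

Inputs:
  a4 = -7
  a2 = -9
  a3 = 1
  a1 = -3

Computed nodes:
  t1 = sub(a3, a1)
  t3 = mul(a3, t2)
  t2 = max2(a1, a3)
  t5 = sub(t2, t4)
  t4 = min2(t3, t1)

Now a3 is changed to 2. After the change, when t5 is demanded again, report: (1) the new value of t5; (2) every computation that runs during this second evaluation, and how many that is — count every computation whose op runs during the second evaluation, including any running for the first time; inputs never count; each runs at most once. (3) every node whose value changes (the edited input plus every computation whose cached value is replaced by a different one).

Demanding t5 again yields -2.
5 computations run: t1, t2, t3, t4, t5.
The nodes whose values change: a3, t1, t2, t3, t4, t5.

First demand of the output computes:
  t1 = sub(1, -3) = 4
  t2 = max2(-3, 1) = 1
  t3 = mul(1, 1) = 1
  t4 = min2(1, 4) = 1
  t5 = sub(1, 1) = 0

After the edit, cleaning proceeds:
  t1: a read changed (a3 1->2) — executes, giving 5.
  t2: a read changed (a3 1->2) — executes, giving 2.
  t3: a read changed (a3 1->2; t2 1->2) — executes, giving 4.
  t4: a read changed (t3 1->4; t1 4->5) — executes, giving 4.
  t5: a read changed (t2 1->2; t4 1->4) — executes, giving -2.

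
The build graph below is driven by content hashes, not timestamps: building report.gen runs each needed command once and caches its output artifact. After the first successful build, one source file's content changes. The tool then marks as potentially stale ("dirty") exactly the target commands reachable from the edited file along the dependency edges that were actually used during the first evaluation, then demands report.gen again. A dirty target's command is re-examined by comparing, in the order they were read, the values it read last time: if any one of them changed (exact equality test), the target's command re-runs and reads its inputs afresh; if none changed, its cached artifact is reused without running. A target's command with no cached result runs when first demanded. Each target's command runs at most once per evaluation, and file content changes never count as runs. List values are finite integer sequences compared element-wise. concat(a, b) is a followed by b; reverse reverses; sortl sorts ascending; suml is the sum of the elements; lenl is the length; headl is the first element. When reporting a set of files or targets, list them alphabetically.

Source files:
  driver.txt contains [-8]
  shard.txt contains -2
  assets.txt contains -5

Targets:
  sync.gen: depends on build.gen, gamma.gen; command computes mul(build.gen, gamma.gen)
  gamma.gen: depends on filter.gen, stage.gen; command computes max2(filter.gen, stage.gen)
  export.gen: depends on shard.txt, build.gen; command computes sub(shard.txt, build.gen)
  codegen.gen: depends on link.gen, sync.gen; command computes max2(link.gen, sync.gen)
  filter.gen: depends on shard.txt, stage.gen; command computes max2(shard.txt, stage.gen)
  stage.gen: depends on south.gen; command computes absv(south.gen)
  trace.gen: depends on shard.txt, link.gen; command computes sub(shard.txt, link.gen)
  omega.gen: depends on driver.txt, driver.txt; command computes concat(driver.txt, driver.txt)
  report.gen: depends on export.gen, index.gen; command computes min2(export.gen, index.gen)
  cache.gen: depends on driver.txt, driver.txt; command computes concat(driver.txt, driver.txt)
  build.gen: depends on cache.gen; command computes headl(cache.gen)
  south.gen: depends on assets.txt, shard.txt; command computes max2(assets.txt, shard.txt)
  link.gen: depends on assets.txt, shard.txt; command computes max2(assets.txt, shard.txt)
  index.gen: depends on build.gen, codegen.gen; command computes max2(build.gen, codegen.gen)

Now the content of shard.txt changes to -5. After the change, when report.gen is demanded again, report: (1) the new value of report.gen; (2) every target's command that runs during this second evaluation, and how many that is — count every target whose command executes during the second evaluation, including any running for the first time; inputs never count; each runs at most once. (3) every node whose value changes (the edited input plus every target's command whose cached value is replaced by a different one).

report.gen now evaluates to -5.
Run set: codegen.gen, export.gen, filter.gen, gamma.gen, index.gen, link.gen, report.gen, south.gen, stage.gen, sync.gen (10 run).
Changed values: codegen.gen, export.gen, filter.gen, gamma.gen, index.gen, link.gen, report.gen, shard.txt, south.gen, stage.gen, sync.gen.

Initial pass — values computed on the first demand:
  cache.gen = concat([-8], [-8]) = [-8, -8]
  build.gen = headl([-8, -8]) = -8
  export.gen = sub(-2, -8) = 6
  link.gen = max2(-5, -2) = -2
  south.gen = max2(-5, -2) = -2
  stage.gen = absv(-2) = 2
  filter.gen = max2(-2, 2) = 2
  gamma.gen = max2(2, 2) = 2
  sync.gen = mul(-8, 2) = -16
  codegen.gen = max2(-2, -16) = -2
  index.gen = max2(-8, -2) = -2
  report.gen = min2(6, -2) = -2

Second demand — change propagation:
  export.gen: re-runs because shard.txt -2->-5; new result 3.
  link.gen: re-runs because shard.txt -2->-5; new result -5.
  south.gen: re-runs because shard.txt -2->-5; new result -5.
  stage.gen: re-runs because south.gen -2->-5; new result 5.
  filter.gen: re-runs because shard.txt -2->-5; stage.gen 2->5; new result 5.
  gamma.gen: re-runs because filter.gen 2->5; stage.gen 2->5; new result 5.
  sync.gen: re-runs because gamma.gen 2->5; new result -40.
  codegen.gen: re-runs because link.gen -2->-5; sync.gen -16->-40; new result -5.
  index.gen: re-runs because codegen.gen -2->-5; new result -5.
  report.gen: re-runs because export.gen 6->3; index.gen -2->-5; new result -5.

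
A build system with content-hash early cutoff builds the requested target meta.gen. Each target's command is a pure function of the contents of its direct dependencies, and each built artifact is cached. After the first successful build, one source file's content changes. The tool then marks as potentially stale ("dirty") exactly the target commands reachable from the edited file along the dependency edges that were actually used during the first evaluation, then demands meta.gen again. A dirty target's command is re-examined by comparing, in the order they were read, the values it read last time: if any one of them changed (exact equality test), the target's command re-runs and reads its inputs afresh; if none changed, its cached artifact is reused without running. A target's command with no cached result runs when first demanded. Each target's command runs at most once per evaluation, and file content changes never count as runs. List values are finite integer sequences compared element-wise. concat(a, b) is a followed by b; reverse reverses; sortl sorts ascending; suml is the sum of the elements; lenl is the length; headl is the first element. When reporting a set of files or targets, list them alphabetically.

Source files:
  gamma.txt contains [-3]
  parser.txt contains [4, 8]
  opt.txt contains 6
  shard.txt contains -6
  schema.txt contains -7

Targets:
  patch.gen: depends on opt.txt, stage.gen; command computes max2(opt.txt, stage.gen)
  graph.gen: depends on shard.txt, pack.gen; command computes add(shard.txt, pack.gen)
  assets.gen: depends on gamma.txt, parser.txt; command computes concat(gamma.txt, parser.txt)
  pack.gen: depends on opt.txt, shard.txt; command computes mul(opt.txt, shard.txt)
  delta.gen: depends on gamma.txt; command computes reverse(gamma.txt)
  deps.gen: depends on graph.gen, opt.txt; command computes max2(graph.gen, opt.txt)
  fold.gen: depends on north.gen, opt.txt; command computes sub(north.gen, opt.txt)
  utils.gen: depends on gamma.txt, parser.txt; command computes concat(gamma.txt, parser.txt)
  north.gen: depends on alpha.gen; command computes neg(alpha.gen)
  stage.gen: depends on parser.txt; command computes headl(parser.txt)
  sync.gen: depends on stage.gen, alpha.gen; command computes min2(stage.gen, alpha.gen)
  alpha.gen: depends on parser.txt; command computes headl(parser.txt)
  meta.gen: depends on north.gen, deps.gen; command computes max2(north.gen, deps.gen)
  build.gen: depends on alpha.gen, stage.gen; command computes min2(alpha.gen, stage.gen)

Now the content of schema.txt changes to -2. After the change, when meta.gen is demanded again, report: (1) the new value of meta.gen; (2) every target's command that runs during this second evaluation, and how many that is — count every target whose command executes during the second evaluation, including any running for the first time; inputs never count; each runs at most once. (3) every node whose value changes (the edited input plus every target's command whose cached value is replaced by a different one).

First evaluation (everything demanded from the output):
  alpha.gen = headl([4, 8]) = 4
  north.gen = neg(4) = -4
  pack.gen = mul(6, -6) = -36
  graph.gen = add(-6, -36) = -42
  deps.gen = max2(-42, 6) = 6
  meta.gen = max2(-4, 6) = 6

Propagation after the edit:
  schema.txt feeds no computation that the output demands — nothing is marked dirty and nothing runs.

Key observation: schema.txt is never demanded by the output, so the edit triggers no recomputation at all.

New value of meta.gen: 6.
Target commands that run: none — 0 in total.
Values that change: schema.txt.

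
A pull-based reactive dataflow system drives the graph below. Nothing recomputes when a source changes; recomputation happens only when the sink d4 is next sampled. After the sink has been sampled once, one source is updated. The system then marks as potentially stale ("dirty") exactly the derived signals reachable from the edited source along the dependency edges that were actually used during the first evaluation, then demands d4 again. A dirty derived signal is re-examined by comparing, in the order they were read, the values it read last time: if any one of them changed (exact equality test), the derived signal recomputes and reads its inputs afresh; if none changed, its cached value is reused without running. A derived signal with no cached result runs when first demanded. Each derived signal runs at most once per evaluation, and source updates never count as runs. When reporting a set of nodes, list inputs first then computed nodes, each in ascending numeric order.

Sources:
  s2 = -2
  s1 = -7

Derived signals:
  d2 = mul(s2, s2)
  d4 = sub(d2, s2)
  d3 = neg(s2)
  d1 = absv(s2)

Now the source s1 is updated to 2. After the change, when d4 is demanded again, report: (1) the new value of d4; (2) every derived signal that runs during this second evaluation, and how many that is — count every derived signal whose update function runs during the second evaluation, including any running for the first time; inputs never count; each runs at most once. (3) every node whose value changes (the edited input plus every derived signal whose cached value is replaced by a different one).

New value of d4: 6.
Derived signals that run: none — 0 in total.
Values that change: s1.
Key observation: s1 is never demanded by the output, so the edit triggers no recomputation at all.

First evaluation (everything demanded from the output):
  d2 = mul(-2, -2) = 4
  d4 = sub(4, -2) = 6

Propagation after the edit:
  s1 feeds no computation that the output demands — nothing is marked dirty and nothing runs.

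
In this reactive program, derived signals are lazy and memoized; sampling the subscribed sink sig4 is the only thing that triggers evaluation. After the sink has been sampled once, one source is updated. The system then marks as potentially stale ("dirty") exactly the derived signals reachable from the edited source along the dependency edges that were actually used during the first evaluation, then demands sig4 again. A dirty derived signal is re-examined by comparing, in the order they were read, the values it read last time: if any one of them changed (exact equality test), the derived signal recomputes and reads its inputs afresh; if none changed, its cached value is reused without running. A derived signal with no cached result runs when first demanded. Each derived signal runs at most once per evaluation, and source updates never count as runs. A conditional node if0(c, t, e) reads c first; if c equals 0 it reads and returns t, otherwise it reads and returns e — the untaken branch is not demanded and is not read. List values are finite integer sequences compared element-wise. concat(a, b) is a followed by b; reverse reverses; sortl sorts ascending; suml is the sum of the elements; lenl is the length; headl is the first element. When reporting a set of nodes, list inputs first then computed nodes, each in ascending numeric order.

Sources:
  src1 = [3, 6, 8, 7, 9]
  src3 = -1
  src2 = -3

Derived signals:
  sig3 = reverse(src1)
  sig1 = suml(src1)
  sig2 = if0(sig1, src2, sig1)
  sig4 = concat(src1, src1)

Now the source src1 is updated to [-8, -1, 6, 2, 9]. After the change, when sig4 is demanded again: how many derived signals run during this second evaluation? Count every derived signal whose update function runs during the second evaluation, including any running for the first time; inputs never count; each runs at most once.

1 derived signals run: sig4.

First demand of the output computes:
  sig4 = concat([3, 6, 8, 7, 9], [3, 6, 8, 7, 9]) = [3, 6, 8, 7, 9, 3, 6, 8, 7, 9]

After the edit, cleaning proceeds:
  sig4: a read changed (src1 [3, 6, 8, 7, 9]->[-8, -1, 6, 2, 9]; src1 [3, 6, 8, 7, 9]->[-8, -1, 6, 2, 9]) — executes, giving [-8, -1, 6, 2, 9, -8, -1, 6, 2, 9].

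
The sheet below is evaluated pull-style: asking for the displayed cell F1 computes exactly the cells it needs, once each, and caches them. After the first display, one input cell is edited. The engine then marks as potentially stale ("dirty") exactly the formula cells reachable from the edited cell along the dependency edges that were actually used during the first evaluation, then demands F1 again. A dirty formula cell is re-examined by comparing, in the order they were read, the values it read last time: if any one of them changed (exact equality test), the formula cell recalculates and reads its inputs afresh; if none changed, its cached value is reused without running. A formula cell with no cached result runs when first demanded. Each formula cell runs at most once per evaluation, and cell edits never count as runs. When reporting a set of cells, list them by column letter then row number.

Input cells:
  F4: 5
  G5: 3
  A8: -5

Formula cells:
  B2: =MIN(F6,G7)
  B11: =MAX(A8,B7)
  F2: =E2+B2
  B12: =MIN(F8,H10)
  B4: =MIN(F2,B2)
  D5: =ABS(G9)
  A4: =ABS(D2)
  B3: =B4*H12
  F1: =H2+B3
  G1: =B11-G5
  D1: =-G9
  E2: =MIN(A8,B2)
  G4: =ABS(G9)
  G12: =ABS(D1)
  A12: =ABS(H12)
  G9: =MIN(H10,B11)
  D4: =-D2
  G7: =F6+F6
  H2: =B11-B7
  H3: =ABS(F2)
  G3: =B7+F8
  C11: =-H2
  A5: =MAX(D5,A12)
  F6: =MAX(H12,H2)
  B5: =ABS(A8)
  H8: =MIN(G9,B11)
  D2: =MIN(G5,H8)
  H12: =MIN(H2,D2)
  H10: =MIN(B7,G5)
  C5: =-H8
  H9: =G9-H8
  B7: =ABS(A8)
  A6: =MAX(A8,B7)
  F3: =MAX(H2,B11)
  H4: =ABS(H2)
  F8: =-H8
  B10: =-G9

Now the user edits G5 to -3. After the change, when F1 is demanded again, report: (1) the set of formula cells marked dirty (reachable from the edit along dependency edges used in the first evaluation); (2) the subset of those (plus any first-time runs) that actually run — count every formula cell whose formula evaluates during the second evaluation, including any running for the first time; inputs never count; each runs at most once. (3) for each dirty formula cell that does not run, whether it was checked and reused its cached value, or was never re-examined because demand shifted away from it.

First demand of the output computes:
  B7 = ABS(-5) = 5
  B11 = MAX(-5, 5) = 5
  H2 = 5 - 5 = 0
  H10 = MIN(5, 3) = 3
  G9 = MIN(3, 5) = 3
  H8 = MIN(3, 5) = 3
  D2 = MIN(3, 3) = 3
  H12 = MIN(0, 3) = 0
  F6 = MAX(0, 0) = 0
  G7 = 0 + 0 = 0
  B2 = MIN(0, 0) = 0
  E2 = MIN(-5, 0) = -5
  F2 = -5 + 0 = -5
  B4 = MIN(-5, 0) = -5
  B3 = -5 * 0 = 0
  F1 = 0 + 0 = 0

After the edit, cleaning proceeds:
  H10: a read changed (G5 3->-3) — executes, giving -3.
  G9: a read changed (H10 3->-3) — executes, giving -3.
  H8: a read changed (G9 3->-3) — executes, giving -3.
  D2: a read changed (G5 3->-3; H8 3->-3) — executes, giving -3.
  H12: a read changed (D2 3->-3) — executes, giving -3.
  F6: a read changed (H12 0->-3) — executes, giving 0 — identical to its old value.
  G7: dirty, but its reads are unchanged (F6 unchanged, F6 unchanged); cached 0 stands.
  B2: dirty, but its reads are unchanged (F6 unchanged, G7 unchanged); cached 0 stands.
  E2: dirty, but its reads are unchanged (A8 unchanged, B2 unchanged); cached -5 stands.
  F2: dirty, but its reads are unchanged (E2 unchanged, B2 unchanged); cached -5 stands.
  B4: dirty, but its reads are unchanged (F2 unchanged, B2 unchanged); cached -5 stands.
  B3: a read changed (H12 0->-3) — executes, giving 15.
  F1: a read changed (B3 0->15) — executes, giving 15.

Note where the cutoff bites: G7 is checked, finds nothing changed, and keeps its cache.

The edit dirties: B2, B3, B4, D2, E2, F1, F2, F6, G7, G9, H8, H10, H12.
8 formula cells run: B3, D2, F1, F6, G9, H8, H10, H12.
Cache hits after checking: B2, B4, E2, F2, G7.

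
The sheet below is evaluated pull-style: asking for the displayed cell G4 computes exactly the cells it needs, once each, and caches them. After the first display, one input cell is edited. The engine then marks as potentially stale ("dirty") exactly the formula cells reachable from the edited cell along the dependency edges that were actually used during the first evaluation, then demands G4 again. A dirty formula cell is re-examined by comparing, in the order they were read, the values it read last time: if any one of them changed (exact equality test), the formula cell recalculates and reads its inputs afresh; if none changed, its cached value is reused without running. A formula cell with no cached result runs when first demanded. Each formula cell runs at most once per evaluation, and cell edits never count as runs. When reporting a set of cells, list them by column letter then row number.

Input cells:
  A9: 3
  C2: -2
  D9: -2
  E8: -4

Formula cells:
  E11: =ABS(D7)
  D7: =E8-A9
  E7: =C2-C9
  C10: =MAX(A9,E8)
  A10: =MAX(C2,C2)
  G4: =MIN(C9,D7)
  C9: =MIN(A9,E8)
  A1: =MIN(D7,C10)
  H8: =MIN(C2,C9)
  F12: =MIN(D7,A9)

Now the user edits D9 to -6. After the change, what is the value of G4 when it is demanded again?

Demanding G4 again yields -7.
Note the shortcut — nothing in the graph depends on D9 at all, so no recomputation happens.

First demand of the output computes:
  C9 = MIN(3, -4) = -4
  D7 = -4 - 3 = -7
  G4 = MIN(-4, -7) = -7

After the edit, cleaning proceeds:
  no node depends on D9 at all; the second demand re-runs nothing.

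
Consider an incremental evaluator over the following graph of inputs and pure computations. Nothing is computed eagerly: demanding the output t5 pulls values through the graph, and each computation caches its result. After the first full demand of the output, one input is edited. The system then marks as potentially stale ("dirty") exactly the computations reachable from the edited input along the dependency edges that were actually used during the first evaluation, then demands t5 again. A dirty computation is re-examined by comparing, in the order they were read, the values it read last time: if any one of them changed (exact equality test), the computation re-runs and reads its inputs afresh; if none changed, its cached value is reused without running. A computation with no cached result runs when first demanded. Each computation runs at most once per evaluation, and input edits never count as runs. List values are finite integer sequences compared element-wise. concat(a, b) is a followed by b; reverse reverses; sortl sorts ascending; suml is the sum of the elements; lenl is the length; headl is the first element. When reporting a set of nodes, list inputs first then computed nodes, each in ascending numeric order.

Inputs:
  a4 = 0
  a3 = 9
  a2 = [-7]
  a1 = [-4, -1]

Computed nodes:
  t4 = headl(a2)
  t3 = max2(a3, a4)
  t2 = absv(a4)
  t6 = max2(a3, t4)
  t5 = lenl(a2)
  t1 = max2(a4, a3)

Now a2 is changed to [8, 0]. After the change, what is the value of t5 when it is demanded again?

Initial pass — values computed on the first demand:
  t5 = lenl([-7]) = 1

Second demand — change propagation:
  t5: re-runs because a2 [-7]->[8, 0]; new result 2.

t5 now evaluates to 2.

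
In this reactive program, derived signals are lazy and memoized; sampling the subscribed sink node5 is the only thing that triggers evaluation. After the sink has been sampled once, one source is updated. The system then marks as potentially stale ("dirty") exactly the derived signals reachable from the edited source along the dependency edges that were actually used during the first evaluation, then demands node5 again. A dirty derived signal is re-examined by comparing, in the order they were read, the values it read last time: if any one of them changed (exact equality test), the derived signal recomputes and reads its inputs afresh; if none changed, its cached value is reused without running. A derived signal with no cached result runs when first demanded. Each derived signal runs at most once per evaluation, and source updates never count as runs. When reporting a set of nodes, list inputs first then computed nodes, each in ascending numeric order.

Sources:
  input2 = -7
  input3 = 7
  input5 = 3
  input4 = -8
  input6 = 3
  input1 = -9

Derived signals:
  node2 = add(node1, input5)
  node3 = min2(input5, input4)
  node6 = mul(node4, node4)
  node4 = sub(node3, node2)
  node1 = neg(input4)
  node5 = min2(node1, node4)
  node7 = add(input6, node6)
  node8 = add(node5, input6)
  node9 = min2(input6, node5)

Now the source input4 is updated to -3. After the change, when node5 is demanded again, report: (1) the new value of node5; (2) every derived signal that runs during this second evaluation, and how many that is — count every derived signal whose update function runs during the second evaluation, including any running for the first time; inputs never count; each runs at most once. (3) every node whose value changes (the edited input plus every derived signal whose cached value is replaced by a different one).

Demanding node5 again yields -9.
5 derived signals run: node1, node2, node3, node4, node5.
The nodes whose values change: input4, node1, node2, node3, node4, node5.

First demand of the output computes:
  node1 = neg(-8) = 8
  node2 = add(8, 3) = 11
  node3 = min2(3, -8) = -8
  node4 = sub(-8, 11) = -19
  node5 = min2(8, -19) = -19

After the edit, cleaning proceeds:
  node1: a read changed (input4 -8->-3) — executes, giving 3.
  node2: a read changed (node1 8->3) — executes, giving 6.
  node3: a read changed (input4 -8->-3) — executes, giving -3.
  node4: a read changed (node3 -8->-3; node2 11->6) — executes, giving -9.
  node5: a read changed (node1 8->3; node4 -19->-9) — executes, giving -9.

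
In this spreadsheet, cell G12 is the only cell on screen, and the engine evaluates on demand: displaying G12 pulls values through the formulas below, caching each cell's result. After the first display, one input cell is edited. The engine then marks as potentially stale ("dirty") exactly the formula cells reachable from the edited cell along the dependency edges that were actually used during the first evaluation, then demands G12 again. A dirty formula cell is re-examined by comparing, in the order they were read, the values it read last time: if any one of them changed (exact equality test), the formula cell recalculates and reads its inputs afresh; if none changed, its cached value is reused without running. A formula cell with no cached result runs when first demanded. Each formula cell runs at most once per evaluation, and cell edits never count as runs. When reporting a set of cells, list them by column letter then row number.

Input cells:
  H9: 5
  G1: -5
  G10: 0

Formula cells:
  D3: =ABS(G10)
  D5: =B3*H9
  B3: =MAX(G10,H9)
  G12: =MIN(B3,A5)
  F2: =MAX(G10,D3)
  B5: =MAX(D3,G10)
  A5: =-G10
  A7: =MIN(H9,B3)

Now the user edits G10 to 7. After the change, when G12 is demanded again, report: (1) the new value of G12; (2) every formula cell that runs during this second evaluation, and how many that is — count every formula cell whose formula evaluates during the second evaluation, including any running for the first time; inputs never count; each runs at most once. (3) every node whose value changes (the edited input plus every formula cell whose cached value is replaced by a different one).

Initial pass — values computed on the first demand:
  A5 = -(0) = 0
  B3 = MAX(0, 5) = 5
  G12 = MIN(5, 0) = 0

Second demand — change propagation:
  A5: re-runs because G10 0->7; new result -7.
  B3: re-runs because G10 0->7; new result 7.
  G12: re-runs because B3 5->7; A5 0->-7; new result -7.

G12 now evaluates to -7.
Run set: A5, B3, G12 (3 run).
Changed values: A5, B3, G10, G12.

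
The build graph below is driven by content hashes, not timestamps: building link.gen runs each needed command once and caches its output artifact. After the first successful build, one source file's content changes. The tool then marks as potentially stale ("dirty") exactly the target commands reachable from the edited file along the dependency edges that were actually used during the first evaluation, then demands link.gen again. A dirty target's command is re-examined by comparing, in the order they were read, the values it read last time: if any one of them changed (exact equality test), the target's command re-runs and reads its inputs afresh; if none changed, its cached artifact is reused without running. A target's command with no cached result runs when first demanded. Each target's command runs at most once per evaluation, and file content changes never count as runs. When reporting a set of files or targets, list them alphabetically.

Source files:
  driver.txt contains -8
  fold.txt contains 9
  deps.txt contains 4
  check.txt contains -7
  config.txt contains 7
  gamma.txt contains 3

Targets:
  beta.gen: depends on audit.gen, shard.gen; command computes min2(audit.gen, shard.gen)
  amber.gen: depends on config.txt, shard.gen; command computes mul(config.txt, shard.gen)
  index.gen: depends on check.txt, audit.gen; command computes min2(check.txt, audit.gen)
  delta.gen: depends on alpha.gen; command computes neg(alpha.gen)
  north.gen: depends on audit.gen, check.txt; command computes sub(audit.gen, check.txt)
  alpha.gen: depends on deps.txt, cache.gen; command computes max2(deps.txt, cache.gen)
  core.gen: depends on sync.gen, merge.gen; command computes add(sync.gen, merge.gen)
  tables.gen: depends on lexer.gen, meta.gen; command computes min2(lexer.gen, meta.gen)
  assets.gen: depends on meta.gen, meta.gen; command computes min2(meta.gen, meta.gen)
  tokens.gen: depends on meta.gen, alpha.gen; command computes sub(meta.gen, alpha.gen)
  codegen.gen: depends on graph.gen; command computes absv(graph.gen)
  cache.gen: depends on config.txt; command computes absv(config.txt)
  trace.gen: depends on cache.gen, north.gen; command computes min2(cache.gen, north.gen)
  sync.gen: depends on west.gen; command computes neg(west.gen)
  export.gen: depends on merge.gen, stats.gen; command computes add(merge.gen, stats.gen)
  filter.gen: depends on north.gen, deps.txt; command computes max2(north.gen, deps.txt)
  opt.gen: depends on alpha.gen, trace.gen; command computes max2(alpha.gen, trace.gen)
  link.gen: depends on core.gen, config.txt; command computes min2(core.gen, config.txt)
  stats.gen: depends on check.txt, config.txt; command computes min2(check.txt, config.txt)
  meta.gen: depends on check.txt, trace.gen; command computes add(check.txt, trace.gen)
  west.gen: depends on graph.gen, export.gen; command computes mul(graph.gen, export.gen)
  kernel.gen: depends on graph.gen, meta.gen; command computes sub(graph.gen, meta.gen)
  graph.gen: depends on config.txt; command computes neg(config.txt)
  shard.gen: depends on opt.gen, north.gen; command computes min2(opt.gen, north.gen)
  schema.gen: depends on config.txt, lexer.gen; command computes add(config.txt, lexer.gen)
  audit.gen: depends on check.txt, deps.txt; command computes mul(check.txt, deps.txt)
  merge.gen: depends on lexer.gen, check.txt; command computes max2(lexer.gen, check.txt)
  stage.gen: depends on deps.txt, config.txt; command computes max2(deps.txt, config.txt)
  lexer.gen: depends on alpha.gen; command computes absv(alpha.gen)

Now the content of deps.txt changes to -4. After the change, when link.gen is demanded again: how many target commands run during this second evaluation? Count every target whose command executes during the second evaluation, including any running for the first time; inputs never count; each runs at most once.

Run set: alpha.gen (1 run).
The important point: alpha.gen recomputes to an identical value, and the output ends up unchanged.

Initial pass — values computed on the first demand:
  cache.gen = absv(7) = 7
  alpha.gen = max2(4, 7) = 7
  graph.gen = neg(7) = -7
  lexer.gen = absv(7) = 7
  merge.gen = max2(7, -7) = 7
  stats.gen = min2(-7, 7) = -7
  export.gen = add(7, -7) = 0
  west.gen = mul(-7, 0) = 0
  sync.gen = neg(0) = 0
  core.gen = add(0, 7) = 7
  link.gen = min2(7, 7) = 7

Second demand — change propagation:
  alpha.gen: re-runs because deps.txt 4->-4; new result 7 (unchanged).
  lexer.gen: re-examined; everything it read last time is the same (alpha.gen unchanged) — cache 7 kept, no run.
  merge.gen: re-examined; everything it read last time is the same (lexer.gen unchanged, check.txt unchanged) — cache 7 kept, no run.
  export.gen: re-examined; everything it read last time is the same (merge.gen unchanged, stats.gen unchanged) — cache 0 kept, no run.
  west.gen: re-examined; everything it read last time is the same (graph.gen unchanged, export.gen unchanged) — cache 0 kept, no run.
  sync.gen: re-examined; everything it read last time is the same (west.gen unchanged) — cache 0 kept, no run.
  core.gen: re-examined; everything it read last time is the same (sync.gen unchanged, merge.gen unchanged) — cache 7 kept, no run.
  link.gen: re-examined; everything it read last time is the same (core.gen unchanged, config.txt unchanged) — cache 7 kept, no run.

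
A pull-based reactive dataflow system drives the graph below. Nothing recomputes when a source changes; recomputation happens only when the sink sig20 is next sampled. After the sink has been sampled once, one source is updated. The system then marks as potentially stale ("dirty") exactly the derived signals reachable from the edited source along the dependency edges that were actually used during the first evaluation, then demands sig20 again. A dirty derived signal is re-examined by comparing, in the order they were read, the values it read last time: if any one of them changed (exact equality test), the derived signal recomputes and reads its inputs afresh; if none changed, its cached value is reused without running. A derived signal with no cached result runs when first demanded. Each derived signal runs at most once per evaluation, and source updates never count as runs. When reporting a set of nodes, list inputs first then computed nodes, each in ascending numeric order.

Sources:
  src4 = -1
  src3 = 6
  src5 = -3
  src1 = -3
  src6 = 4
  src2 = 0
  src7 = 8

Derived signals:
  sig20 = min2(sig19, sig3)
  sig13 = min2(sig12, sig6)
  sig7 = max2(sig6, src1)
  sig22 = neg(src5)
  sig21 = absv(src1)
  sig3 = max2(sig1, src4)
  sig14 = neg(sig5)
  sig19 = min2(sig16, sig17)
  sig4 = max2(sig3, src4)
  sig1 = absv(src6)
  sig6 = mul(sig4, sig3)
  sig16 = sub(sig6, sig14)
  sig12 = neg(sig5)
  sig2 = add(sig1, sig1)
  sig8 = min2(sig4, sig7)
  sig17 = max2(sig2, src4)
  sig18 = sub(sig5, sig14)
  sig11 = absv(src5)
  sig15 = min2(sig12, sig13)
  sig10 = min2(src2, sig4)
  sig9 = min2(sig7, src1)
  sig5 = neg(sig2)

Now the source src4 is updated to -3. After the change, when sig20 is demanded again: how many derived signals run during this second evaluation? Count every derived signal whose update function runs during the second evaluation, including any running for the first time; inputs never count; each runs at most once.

Derived signals that run: sig3, sig4, sig17 — 3 in total.
Key observation: the cutoff stops propagation at sig6 — its inputs' values are unchanged, so it reuses its cache.

First evaluation (everything demanded from the output):
  sig1 = absv(4) = 4
  sig2 = add(4, 4) = 8
  sig3 = max2(4, -1) = 4
  sig4 = max2(4, -1) = 4
  sig5 = neg(8) = -8
  sig6 = mul(4, 4) = 16
  sig14 = neg(-8) = 8
  sig16 = sub(16, 8) = 8
  sig17 = max2(8, -1) = 8
  sig19 = min2(8, 8) = 8
  sig20 = min2(8, 4) = 4

Propagation after the edit:
  sig3: runs — src4 -1->-3; result 4 (same value as before).
  sig4: runs — src4 -1->-3; result 4 (same value as before).
  sig6: checked — values it read are unchanged (sig4 unchanged, sig3 unchanged); reused cached 16 without running.
  sig16: checked — values it read are unchanged (sig6 unchanged, sig14 unchanged); reused cached 8 without running.
  sig17: runs — src4 -1->-3; result 8 (same value as before).
  sig19: checked — values it read are unchanged (sig16 unchanged, sig17 unchanged); reused cached 8 without running.
  sig20: checked — values it read are unchanged (sig19 unchanged, sig3 unchanged); reused cached 4 without running.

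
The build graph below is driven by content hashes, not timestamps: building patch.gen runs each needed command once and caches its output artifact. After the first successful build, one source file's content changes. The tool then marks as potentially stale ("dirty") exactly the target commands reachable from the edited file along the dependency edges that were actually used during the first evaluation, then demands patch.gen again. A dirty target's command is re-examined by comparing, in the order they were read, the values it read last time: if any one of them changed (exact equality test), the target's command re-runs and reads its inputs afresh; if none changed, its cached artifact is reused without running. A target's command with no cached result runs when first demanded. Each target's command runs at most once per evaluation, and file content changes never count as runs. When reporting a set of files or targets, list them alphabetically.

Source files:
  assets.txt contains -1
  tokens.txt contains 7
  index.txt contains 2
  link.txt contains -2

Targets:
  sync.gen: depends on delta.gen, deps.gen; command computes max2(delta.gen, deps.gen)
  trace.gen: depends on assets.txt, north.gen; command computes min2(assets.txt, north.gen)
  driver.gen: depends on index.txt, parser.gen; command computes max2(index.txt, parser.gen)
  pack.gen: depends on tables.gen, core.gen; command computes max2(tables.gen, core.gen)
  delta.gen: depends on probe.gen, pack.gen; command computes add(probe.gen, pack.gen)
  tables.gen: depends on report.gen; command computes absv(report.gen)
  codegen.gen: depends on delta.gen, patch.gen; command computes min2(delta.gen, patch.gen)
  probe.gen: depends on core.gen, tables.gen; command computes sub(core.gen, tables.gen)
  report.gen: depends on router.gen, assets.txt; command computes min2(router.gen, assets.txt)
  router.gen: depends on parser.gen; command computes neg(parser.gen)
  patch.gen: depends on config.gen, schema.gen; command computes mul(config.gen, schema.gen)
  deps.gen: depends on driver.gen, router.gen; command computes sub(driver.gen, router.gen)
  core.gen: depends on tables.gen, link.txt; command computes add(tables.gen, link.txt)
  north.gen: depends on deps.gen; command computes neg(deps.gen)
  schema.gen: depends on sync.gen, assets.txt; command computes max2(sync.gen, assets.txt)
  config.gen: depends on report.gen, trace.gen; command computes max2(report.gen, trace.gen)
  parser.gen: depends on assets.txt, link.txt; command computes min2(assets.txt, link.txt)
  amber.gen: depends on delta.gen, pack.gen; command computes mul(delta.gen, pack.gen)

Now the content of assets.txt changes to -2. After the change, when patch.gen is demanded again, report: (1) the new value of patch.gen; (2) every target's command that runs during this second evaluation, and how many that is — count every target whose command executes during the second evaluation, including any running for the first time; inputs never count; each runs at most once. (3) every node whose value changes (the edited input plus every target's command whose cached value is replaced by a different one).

patch.gen now evaluates to 0.
Run set: config.gen, core.gen, delta.gen, pack.gen, parser.gen, patch.gen, probe.gen, report.gen, schema.gen, sync.gen, tables.gen, trace.gen (12 run).
Changed values: assets.txt, config.gen, core.gen, delta.gen, pack.gen, report.gen, tables.gen, trace.gen.
The important point: at router.gen every value read last time is unchanged, so the dirty flag clears without a run.

Initial pass — values computed on the first demand:
  parser.gen = min2(-1, -2) = -2
  driver.gen = max2(2, -2) = 2
  router.gen = neg(-2) = 2
  deps.gen = sub(2, 2) = 0
  north.gen = neg(0) = 0
  report.gen = min2(2, -1) = -1
  tables.gen = absv(-1) = 1
  core.gen = add(1, -2) = -1
  pack.gen = max2(1, -1) = 1
  probe.gen = sub(-1, 1) = -2
  delta.gen = add(-2, 1) = -1
  sync.gen = max2(-1, 0) = 0
  schema.gen = max2(0, -1) = 0
  trace.gen = min2(-1, 0) = -1
  config.gen = max2(-1, -1) = -1
  patch.gen = mul(-1, 0) = 0

Second demand — change propagation:
  parser.gen: re-runs because assets.txt -1->-2; new result -2 (unchanged).
  driver.gen: re-examined; everything it read last time is the same (index.txt unchanged, parser.gen unchanged) — cache 2 kept, no run.
  router.gen: re-examined; everything it read last time is the same (parser.gen unchanged) — cache 2 kept, no run.
  deps.gen: re-examined; everything it read last time is the same (driver.gen unchanged, router.gen unchanged) — cache 0 kept, no run.
  north.gen: re-examined; everything it read last time is the same (deps.gen unchanged) — cache 0 kept, no run.
  report.gen: re-runs because assets.txt -1->-2; new result -2.
  tables.gen: re-runs because report.gen -1->-2; new result 2.
  core.gen: re-runs because tables.gen 1->2; new result 0.
  pack.gen: re-runs because tables.gen 1->2; core.gen -1->0; new result 2.
  probe.gen: re-runs because core.gen -1->0; tables.gen 1->2; new result -2 (unchanged).
  delta.gen: re-runs because pack.gen 1->2; new result 0.
  sync.gen: re-runs because delta.gen -1->0; new result 0 (unchanged).
  schema.gen: re-runs because assets.txt -1->-2; new result 0 (unchanged).
  trace.gen: re-runs because assets.txt -1->-2; new result -2.
  config.gen: re-runs because report.gen -1->-2; trace.gen -1->-2; new result -2.
  patch.gen: re-runs because config.gen -1->-2; new result 0 (unchanged).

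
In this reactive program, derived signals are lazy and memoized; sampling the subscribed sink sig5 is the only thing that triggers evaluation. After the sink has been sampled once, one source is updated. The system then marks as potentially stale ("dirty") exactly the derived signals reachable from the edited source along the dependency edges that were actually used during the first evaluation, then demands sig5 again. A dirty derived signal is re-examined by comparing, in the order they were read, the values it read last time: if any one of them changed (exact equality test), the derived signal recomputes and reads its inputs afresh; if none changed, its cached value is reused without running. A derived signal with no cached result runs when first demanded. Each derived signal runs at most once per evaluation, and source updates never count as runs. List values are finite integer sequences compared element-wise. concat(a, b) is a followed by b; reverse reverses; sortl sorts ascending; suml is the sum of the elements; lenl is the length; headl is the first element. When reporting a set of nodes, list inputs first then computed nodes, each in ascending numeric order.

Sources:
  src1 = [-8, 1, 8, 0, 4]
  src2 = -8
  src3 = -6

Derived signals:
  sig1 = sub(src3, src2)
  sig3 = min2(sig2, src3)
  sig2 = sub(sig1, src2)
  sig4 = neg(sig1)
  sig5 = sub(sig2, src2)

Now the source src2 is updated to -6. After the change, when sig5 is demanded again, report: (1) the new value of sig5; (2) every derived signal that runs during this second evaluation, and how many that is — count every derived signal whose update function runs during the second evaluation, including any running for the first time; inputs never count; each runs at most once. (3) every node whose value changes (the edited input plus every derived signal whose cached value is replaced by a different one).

First demand of the output computes:
  sig1 = sub(-6, -8) = 2
  sig2 = sub(2, -8) = 10
  sig5 = sub(10, -8) = 18

After the edit, cleaning proceeds:
  sig1: a read changed (src2 -8->-6) — executes, giving 0.
  sig2: a read changed (sig1 2->0; src2 -8->-6) — executes, giving 6.
  sig5: a read changed (sig2 10->6; src2 -8->-6) — executes, giving 12.

Demanding sig5 again yields 12.
3 derived signals run: sig1, sig2, sig5.
The nodes whose values change: src2, sig1, sig2, sig5.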